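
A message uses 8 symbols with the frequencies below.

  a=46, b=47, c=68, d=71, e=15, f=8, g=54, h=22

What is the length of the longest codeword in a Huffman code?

5

Merge the two lowest-weight nodes at each step:
merge f(8) and e(15): 23
merge h(22) and 23: 45
merge 45 and a(46): 91
merge b(47) and g(54): 101
merge c(68) and d(71): 139
merge 91 and 101: 192
merge 139 and 192: 331
The rarest symbols sit at the bottom; the longest codeword is 5 bits.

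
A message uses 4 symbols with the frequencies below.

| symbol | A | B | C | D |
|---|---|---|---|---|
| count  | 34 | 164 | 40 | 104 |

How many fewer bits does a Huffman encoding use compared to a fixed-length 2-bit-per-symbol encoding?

90

Fixed-length: 2 bits × 342 symbols = 684 bits.
Huffman merges:
A(34) + C(40) → 74
74 + D(104) → 178
B(164) + 178 → 342
Huffman total = 74 + 178 + 342 = 594 bits.
Saving = 684 − 594 = 90 bits.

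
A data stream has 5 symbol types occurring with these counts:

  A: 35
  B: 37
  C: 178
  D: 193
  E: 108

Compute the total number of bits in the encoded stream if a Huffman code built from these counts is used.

1161

Greedily combine the two least-frequent nodes:
A(35) + B(37) → 72
72 + E(108) → 180
C(178) + 180 → 358
D(193) + 358 → 551
Each symbol's bit-cost is frequency × depth; summing gives 1161 bits (equivalently 72 + 180 + 358 + 551).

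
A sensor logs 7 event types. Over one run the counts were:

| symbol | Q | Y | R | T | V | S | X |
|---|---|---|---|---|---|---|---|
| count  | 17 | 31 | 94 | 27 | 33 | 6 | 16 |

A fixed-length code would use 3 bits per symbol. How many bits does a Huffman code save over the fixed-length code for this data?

Fixed-length: 3 bits × 224 symbols = 672 bits.
Huffman merges:
combine S(6), X(16) → 22
combine Q(17), 22 → 39
combine T(27), Y(31) → 58
combine V(33), 39 → 72
combine 58, 72 → 130
combine R(94), 130 → 224
Huffman total = 22 + 39 + 58 + 72 + 130 + 224 = 545 bits.
Saving = 672 − 545 = 127 bits.

127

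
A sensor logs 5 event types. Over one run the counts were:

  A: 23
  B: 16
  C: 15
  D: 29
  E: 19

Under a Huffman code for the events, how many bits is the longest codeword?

Merge the two lowest-weight nodes at each step:
merge C(15) and B(16): 31
merge E(19) and A(23): 42
merge D(29) and 31: 60
merge 42 and 60: 102
The rarest symbols sit at the bottom; the longest codeword is 3 bits.

3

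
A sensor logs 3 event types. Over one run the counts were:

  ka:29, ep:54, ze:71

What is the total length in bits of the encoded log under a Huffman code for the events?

237

Merge the two smallest weights repeatedly:
combine ka(29), ep(54) → 83
combine ze(71), 83 → 154
The encoded length is the sum of every internal node's weight: 83 + 154 = 237 bits.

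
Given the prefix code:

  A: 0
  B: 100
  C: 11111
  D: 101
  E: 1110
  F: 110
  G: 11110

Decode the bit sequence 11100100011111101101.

EABACDD

Read left to right; each codeword is recognised as soon as it completes (prefix code):
  1110→E | 0→A | 100→B | 0→A | 11111→C | 101→D | 101→D
Decoded message: EABACDD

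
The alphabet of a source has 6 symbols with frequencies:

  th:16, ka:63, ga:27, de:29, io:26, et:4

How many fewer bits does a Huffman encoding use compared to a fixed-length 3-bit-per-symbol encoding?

106

Fixed-length: 3 bits × 165 symbols = 495 bits.
Huffman merges:
et(4) + th(16) → 20
20 + io(26) → 46
ga(27) + de(29) → 56
46 + 56 → 102
ka(63) + 102 → 165
Huffman total = 20 + 46 + 56 + 102 + 165 = 389 bits.
Saving = 495 − 389 = 106 bits.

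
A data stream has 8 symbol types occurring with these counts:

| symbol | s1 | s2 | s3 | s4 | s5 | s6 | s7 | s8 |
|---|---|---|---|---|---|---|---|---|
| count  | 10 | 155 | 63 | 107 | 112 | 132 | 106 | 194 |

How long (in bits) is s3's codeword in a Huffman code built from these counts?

Repeatedly merge the two smallest:
combine s1(10), s3(63) → 73
combine 73, s7(106) → 179
combine s4(107), s5(112) → 219
combine s6(132), s2(155) → 287
combine 179, s8(194) → 373
combine 219, 287 → 506
combine 373, 506 → 879
s3's leaf is at depth 4, giving a 4-bit codeword.

4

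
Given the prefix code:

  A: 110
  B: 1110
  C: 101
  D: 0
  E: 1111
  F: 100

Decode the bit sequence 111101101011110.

EDACB

Read left to right; each codeword is recognised as soon as it completes (prefix code):
  1111→E | 0→D | 110→A | 101→C | 1110→B
Decoded message: EDACB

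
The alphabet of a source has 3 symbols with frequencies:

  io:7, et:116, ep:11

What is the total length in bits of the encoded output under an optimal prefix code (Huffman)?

Merge the two smallest weights repeatedly:
io(7) + ep(11) → 18
18 + et(116) → 134
The encoded length is the sum of every internal node's weight: 18 + 134 = 152 bits.

152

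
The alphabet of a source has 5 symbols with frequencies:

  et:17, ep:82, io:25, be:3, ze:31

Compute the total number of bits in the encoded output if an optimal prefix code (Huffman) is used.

299

Merge the two smallest weights repeatedly:
merge be(3) and et(17): 20
merge 20 and io(25): 45
merge ze(31) and 45: 76
merge 76 and ep(82): 158
Each symbol's bit-cost is frequency × depth; summing gives 299 bits (equivalently 20 + 45 + 76 + 158).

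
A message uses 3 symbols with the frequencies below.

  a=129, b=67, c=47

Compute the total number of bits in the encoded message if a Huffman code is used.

Greedily combine the two least-frequent nodes:
merge c(47) and b(67): 114
merge 114 and a(129): 243
The encoded length is the sum of every internal node's weight: 114 + 243 = 357 bits.

357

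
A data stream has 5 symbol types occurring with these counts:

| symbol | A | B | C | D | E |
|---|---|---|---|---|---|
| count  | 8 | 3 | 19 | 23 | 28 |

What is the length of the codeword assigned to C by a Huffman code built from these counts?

Repeatedly merge the two smallest:
B(3) + A(8) → 11
11 + C(19) → 30
D(23) + E(28) → 51
30 + 51 → 81
The subtree containing C is merged 2 times, so code length = 2.

2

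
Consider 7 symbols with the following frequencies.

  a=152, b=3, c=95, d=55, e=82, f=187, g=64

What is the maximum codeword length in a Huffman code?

4

Merge the two lowest-weight nodes at each step:
b(3) + d(55) → 58
58 + g(64) → 122
e(82) + c(95) → 177
122 + a(152) → 274
177 + f(187) → 364
274 + 364 → 638
The rarest symbols sit at the bottom; the longest codeword is 4 bits.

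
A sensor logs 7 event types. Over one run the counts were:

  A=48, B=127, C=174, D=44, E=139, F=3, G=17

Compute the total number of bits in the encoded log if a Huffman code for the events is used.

Greedily combine the two least-frequent nodes:
F(3) + G(17) → 20
20 + D(44) → 64
A(48) + 64 → 112
112 + B(127) → 239
E(139) + C(174) → 313
239 + 313 → 552
The encoded length is the sum of every internal node's weight: 20 + 64 + 112 + 239 + 313 + 552 = 1300 bits.

1300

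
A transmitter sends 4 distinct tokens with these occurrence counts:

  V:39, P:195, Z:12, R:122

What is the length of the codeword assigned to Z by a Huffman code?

3

Huffman merges, smallest pair first:
combine Z(12), V(39) → 51
combine 51, R(122) → 173
combine 173, P(195) → 368
Z sits 3 levels below the root, so its codeword is 3 bits.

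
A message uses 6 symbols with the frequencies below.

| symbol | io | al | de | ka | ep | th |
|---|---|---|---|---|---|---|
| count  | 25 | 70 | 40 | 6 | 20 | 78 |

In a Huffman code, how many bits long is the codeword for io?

Build the tree from the bottom:
combine ka(6), ep(20) → 26
combine io(25), 26 → 51
combine de(40), 51 → 91
combine al(70), th(78) → 148
combine 91, 148 → 239
The subtree containing io is merged 3 times, so code length = 3.

3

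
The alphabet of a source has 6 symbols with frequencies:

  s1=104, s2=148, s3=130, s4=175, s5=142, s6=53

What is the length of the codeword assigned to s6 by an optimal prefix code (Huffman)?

Build the tree from the bottom:
s6(53) + s1(104) → 157
s3(130) + s5(142) → 272
s2(148) + 157 → 305
s4(175) + 272 → 447
305 + 447 → 752
s6 sits 3 levels below the root, so its codeword is 3 bits.

3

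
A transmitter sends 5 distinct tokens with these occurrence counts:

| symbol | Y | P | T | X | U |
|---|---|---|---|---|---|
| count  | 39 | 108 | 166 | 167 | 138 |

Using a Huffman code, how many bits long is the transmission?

Merge the two smallest weights repeatedly:
combine Y(39), P(108) → 147
combine U(138), 147 → 285
combine T(166), X(167) → 333
combine 285, 333 → 618
Each symbol's bit-cost is frequency × depth; summing gives 1383 bits (equivalently 147 + 285 + 333 + 618).

1383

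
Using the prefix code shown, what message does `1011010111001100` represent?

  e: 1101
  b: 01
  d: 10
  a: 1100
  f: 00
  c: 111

debaa

Read left to right; each codeword is recognised as soon as it completes (prefix code):
  10→d | 1101→e | 01→b | 1100→a | 1100→a
Decoded message: debaa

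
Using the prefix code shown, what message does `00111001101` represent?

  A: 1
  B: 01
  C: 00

Read left to right; each codeword is recognised as soon as it completes (prefix code):
  00→C | 1→A | 1→A | 1→A | 00→C | 1→A | 1→A | 01→B
Decoded message: CAAACAAB

CAAACAAB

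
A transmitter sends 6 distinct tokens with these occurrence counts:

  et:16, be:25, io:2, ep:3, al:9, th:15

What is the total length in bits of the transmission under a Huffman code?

Merge the two smallest weights repeatedly:
merge io(2) and ep(3): 5
merge 5 and al(9): 14
merge 14 and th(15): 29
merge et(16) and be(25): 41
merge 29 and 41: 70
The encoded length is the sum of every internal node's weight: 5 + 14 + 29 + 41 + 70 = 159 bits.

159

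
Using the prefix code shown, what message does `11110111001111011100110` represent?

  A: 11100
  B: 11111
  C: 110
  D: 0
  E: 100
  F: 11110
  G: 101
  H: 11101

FAFAC

Read left to right; each codeword is recognised as soon as it completes (prefix code):
  11110→F | 11100→A | 11110→F | 11100→A | 110→C
Decoded message: FAFAC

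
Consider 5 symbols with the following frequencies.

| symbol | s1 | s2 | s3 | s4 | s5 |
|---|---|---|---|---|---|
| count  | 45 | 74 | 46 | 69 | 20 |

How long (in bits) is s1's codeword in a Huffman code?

Repeatedly merge the two smallest:
merge s5(20) and s1(45): 65
merge s3(46) and 65: 111
merge s4(69) and s2(74): 143
merge 111 and 143: 254
s1's leaf is at depth 3, giving a 3-bit codeword.

3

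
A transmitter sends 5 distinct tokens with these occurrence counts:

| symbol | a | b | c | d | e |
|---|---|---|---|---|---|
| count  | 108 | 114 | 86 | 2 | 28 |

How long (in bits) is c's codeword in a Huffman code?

Huffman merges, smallest pair first:
d(2) + e(28) → 30
30 + c(86) → 116
a(108) + b(114) → 222
116 + 222 → 338
The subtree containing c is merged 2 times, so code length = 2.

2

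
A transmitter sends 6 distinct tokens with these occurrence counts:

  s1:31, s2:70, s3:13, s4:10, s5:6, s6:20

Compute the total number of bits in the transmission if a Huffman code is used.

Greedily combine the two least-frequent nodes:
merge s5(6) and s4(10): 16
merge s3(13) and 16: 29
merge s6(20) and 29: 49
merge s1(31) and 49: 80
merge s2(70) and 80: 150
Total encoded bits = sum of merged weights = 16 + 29 + 49 + 80 + 150 = 324.

324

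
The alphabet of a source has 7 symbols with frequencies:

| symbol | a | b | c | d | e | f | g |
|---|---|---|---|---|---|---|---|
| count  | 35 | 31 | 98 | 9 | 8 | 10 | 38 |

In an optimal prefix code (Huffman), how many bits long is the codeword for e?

5

Huffman merges, smallest pair first:
e(8) + d(9) → 17
f(10) + 17 → 27
27 + b(31) → 58
a(35) + g(38) → 73
58 + 73 → 131
c(98) + 131 → 229
e sits 5 levels below the root, so its codeword is 5 bits.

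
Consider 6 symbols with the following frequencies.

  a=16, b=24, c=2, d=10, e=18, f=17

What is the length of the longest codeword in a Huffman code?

4

Merge the two lowest-weight nodes at each step:
combine c(2), d(10) → 12
combine 12, a(16) → 28
combine f(17), e(18) → 35
combine b(24), 28 → 52
combine 35, 52 → 87
The first pair merged (c, d) ends up deepest, at depth 4.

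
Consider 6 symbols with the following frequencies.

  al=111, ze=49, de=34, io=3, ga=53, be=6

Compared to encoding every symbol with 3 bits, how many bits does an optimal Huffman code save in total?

223

Fixed-length: 3 bits × 256 symbols = 768 bits.
Huffman merges:
merge io(3) and be(6): 9
merge 9 and de(34): 43
merge 43 and ze(49): 92
merge ga(53) and 92: 145
merge al(111) and 145: 256
Huffman total = 9 + 43 + 92 + 145 + 256 = 545 bits.
Saving = 768 − 545 = 223 bits.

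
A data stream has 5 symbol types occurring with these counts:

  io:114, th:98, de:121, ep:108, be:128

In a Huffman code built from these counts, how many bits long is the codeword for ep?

Build the tree from the bottom:
merge th(98) and ep(108): 206
merge io(114) and de(121): 235
merge be(128) and 206: 334
merge 235 and 334: 569
ep's leaf is at depth 3, giving a 3-bit codeword.

3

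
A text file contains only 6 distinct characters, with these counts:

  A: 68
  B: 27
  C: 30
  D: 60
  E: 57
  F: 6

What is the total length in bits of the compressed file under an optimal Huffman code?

Merge the two smallest weights repeatedly:
F(6) + B(27) → 33
C(30) + 33 → 63
E(57) + D(60) → 117
63 + A(68) → 131
117 + 131 → 248
Total encoded bits = sum of merged weights = 33 + 63 + 117 + 131 + 248 = 592.

592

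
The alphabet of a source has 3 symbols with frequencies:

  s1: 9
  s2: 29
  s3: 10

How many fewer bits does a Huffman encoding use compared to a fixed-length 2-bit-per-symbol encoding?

Fixed-length: 2 bits × 48 symbols = 96 bits.
Huffman merges:
merge s1(9) and s3(10): 19
merge 19 and s2(29): 48
Huffman total = 19 + 48 = 67 bits.
Saving = 96 − 67 = 29 bits.

29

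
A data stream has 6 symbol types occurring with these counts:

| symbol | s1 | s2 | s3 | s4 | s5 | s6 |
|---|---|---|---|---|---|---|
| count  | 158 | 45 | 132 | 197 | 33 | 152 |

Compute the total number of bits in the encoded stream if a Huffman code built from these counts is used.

1722

Greedily combine the two least-frequent nodes:
merge s5(33) and s2(45): 78
merge 78 and s3(132): 210
merge s6(152) and s1(158): 310
merge s4(197) and 210: 407
merge 310 and 407: 717
The encoded length is the sum of every internal node's weight: 78 + 210 + 310 + 407 + 717 = 1722 bits.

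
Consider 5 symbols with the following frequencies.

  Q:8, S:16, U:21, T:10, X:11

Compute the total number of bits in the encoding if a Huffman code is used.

150

Merge the two smallest weights repeatedly:
merge Q(8) and T(10): 18
merge X(11) and S(16): 27
merge 18 and U(21): 39
merge 27 and 39: 66
The encoded length is the sum of every internal node's weight: 18 + 27 + 39 + 66 = 150 bits.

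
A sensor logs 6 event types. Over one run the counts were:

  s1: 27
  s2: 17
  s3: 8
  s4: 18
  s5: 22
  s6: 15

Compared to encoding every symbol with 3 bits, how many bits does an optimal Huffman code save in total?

Fixed-length: 3 bits × 107 symbols = 321 bits.
Huffman merges:
merge s3(8) and s6(15): 23
merge s2(17) and s4(18): 35
merge s5(22) and 23: 45
merge s1(27) and 35: 62
merge 45 and 62: 107
Huffman total = 23 + 35 + 45 + 62 + 107 = 272 bits.
Saving = 321 − 272 = 49 bits.

49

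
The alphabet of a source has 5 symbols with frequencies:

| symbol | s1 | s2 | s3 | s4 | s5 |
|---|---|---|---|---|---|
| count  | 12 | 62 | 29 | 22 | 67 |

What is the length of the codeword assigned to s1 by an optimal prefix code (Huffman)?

Repeatedly merge the two smallest:
combine s1(12), s4(22) → 34
combine s3(29), 34 → 63
combine s2(62), 63 → 125
combine s5(67), 125 → 192
s1 sits 4 levels below the root, so its codeword is 4 bits.

4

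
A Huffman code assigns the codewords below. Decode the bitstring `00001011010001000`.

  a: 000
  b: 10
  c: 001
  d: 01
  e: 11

addbbca

Read left to right; each codeword is recognised as soon as it completes (prefix code):
  000→a | 01→d | 01→d | 10→b | 10→b | 001→c | 000→a
Decoded message: addbbca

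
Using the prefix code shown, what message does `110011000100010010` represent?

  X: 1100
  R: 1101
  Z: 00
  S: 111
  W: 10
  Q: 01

Read left to right; each codeword is recognised as soon as it completes (prefix code):
  1100→X | 1100→X | 01→Q | 00→Z | 01→Q | 00→Z | 10→W
Decoded message: XXQZQZW

XXQZQZW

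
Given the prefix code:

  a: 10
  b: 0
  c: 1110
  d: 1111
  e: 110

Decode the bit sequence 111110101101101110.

Read left to right; each codeword is recognised as soon as it completes (prefix code):
  1111→d | 10→a | 10→a | 110→e | 110→e | 1110→c
Decoded message: daaeec

daaeec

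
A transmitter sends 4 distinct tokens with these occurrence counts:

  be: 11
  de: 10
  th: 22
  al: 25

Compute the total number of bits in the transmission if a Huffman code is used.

Greedily combine the two least-frequent nodes:
combine de(10), be(11) → 21
combine 21, th(22) → 43
combine al(25), 43 → 68
Each symbol's bit-cost is frequency × depth; summing gives 132 bits (equivalently 21 + 43 + 68).

132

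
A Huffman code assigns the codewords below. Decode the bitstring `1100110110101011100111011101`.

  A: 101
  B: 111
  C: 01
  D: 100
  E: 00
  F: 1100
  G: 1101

FGACCFBCG

Read left to right; each codeword is recognised as soon as it completes (prefix code):
  1100→F | 1101→G | 101→A | 01→C | 01→C | 1100→F | 111→B | 01→C | 1101→G
Decoded message: FGACCFBCG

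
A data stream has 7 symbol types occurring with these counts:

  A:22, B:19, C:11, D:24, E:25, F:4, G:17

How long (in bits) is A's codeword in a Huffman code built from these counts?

Build the tree from the bottom:
merge F(4) and C(11): 15
merge 15 and G(17): 32
merge B(19) and A(22): 41
merge D(24) and E(25): 49
merge 32 and 41: 73
merge 49 and 73: 122
A sits 3 levels below the root, so its codeword is 3 bits.

3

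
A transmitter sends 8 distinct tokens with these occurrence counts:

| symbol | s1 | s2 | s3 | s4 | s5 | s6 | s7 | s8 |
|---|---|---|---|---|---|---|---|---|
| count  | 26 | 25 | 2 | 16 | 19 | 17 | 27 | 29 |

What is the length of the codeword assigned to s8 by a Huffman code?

2

Build the tree from the bottom:
combine s3(2), s4(16) → 18
combine s6(17), 18 → 35
combine s5(19), s2(25) → 44
combine s1(26), s7(27) → 53
combine s8(29), 35 → 64
combine 44, 53 → 97
combine 64, 97 → 161
s8's leaf is at depth 2, giving a 2-bit codeword.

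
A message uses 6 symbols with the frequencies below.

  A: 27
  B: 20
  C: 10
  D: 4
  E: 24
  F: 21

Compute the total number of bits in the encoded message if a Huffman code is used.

Merge the two smallest weights repeatedly:
merge D(4) and C(10): 14
merge 14 and B(20): 34
merge F(21) and E(24): 45
merge A(27) and 34: 61
merge 45 and 61: 106
The encoded length is the sum of every internal node's weight: 14 + 34 + 45 + 61 + 106 = 260 bits.

260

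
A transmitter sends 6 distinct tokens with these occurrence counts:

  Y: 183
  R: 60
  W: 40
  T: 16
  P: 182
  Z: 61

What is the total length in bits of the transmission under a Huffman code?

Build the Huffman tree bottom-up:
T(16) + W(40) → 56
56 + R(60) → 116
Z(61) + 116 → 177
177 + P(182) → 359
Y(183) + 359 → 542
Total encoded bits = sum of merged weights = 56 + 116 + 177 + 359 + 542 = 1250.

1250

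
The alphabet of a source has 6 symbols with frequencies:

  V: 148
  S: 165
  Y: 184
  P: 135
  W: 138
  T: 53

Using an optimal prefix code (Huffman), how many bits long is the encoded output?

Merge the two smallest weights repeatedly:
merge T(53) and P(135): 188
merge W(138) and V(148): 286
merge S(165) and Y(184): 349
merge 188 and 286: 474
merge 349 and 474: 823
The encoded length is the sum of every internal node's weight: 188 + 286 + 349 + 474 + 823 = 2120 bits.

2120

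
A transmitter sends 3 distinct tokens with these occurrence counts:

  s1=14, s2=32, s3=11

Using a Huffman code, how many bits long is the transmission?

82

Merge the two smallest weights repeatedly:
merge s3(11) and s1(14): 25
merge 25 and s2(32): 57
The encoded length is the sum of every internal node's weight: 25 + 57 = 82 bits.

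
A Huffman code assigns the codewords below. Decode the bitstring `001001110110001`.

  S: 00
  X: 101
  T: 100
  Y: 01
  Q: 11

STQXTY

Read left to right; each codeword is recognised as soon as it completes (prefix code):
  00→S | 100→T | 11→Q | 101→X | 100→T | 01→Y
Decoded message: STQXTY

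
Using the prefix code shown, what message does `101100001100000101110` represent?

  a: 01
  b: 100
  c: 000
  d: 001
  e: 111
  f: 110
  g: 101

gbdbcgf

Read left to right; each codeword is recognised as soon as it completes (prefix code):
  101→g | 100→b | 001→d | 100→b | 000→c | 101→g | 110→f
Decoded message: gbdbcgf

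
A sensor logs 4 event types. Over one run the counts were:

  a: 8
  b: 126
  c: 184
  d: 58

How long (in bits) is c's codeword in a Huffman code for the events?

1

Repeatedly merge the two smallest:
combine a(8), d(58) → 66
combine 66, b(126) → 192
combine c(184), 192 → 376
c is merged only at the final step, so code length = 1.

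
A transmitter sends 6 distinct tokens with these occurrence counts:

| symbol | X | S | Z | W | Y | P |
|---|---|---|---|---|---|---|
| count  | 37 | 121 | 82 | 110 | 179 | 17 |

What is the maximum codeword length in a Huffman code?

Merge the two lowest-weight nodes at each step:
merge P(17) and X(37): 54
merge 54 and Z(82): 136
merge W(110) and S(121): 231
merge 136 and Y(179): 315
merge 231 and 315: 546
Maximum depth reached is 4.

4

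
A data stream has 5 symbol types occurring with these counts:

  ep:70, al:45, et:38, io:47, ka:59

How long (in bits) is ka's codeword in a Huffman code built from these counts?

Build the tree from the bottom:
combine et(38), al(45) → 83
combine io(47), ka(59) → 106
combine ep(70), 83 → 153
combine 106, 153 → 259
ka's leaf is at depth 2, giving a 2-bit codeword.

2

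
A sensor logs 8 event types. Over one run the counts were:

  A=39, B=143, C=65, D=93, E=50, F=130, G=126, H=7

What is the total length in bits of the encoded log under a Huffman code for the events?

1828

Merge the two smallest weights repeatedly:
combine H(7), A(39) → 46
combine 46, E(50) → 96
combine C(65), D(93) → 158
combine 96, G(126) → 222
combine F(130), B(143) → 273
combine 158, 222 → 380
combine 273, 380 → 653
Each symbol's bit-cost is frequency × depth; summing gives 1828 bits (equivalently 46 + 96 + 158 + 222 + 273 + 380 + 653).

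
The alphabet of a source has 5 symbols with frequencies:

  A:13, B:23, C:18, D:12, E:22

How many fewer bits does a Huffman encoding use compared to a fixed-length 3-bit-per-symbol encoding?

63

Fixed-length: 3 bits × 88 symbols = 264 bits.
Huffman merges:
D(12) + A(13) → 25
C(18) + E(22) → 40
B(23) + 25 → 48
40 + 48 → 88
Huffman total = 25 + 40 + 48 + 88 = 201 bits.
Saving = 264 − 201 = 63 bits.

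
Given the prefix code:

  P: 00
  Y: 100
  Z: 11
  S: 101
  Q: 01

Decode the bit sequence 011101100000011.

QZQYPPZ

Read left to right; each codeword is recognised as soon as it completes (prefix code):
  01→Q | 11→Z | 01→Q | 100→Y | 00→P | 00→P | 11→Z
Decoded message: QZQYPPZ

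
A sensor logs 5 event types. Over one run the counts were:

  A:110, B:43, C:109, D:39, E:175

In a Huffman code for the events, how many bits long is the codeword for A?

Build the tree from the bottom:
combine D(39), B(43) → 82
combine 82, C(109) → 191
combine A(110), E(175) → 285
combine 191, 285 → 476
A's leaf is at depth 2, giving a 2-bit codeword.

2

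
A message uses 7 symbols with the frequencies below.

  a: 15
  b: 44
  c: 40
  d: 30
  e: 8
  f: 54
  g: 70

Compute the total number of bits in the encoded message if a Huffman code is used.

Build the Huffman tree bottom-up:
combine e(8), a(15) → 23
combine 23, d(30) → 53
combine c(40), b(44) → 84
combine 53, f(54) → 107
combine g(70), 84 → 154
combine 107, 154 → 261
The encoded length is the sum of every internal node's weight: 23 + 53 + 84 + 107 + 154 + 261 = 682 bits.

682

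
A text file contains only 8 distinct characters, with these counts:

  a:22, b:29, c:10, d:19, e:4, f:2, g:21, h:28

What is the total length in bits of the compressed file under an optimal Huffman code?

370

Greedily combine the two least-frequent nodes:
combine f(2), e(4) → 6
combine 6, c(10) → 16
combine 16, d(19) → 35
combine g(21), a(22) → 43
combine h(28), b(29) → 57
combine 35, 43 → 78
combine 57, 78 → 135
The encoded length is the sum of every internal node's weight: 6 + 16 + 35 + 43 + 57 + 78 + 135 = 370 bits.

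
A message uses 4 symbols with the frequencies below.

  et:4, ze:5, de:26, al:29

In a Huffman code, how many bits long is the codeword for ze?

Build the tree from the bottom:
merge et(4) and ze(5): 9
merge 9 and de(26): 35
merge al(29) and 35: 64
ze sits 3 levels below the root, so its codeword is 3 bits.

3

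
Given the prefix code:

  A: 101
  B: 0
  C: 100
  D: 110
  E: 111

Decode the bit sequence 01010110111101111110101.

BABDEAEDA

Read left to right; each codeword is recognised as soon as it completes (prefix code):
  0→B | 101→A | 0→B | 110→D | 111→E | 101→A | 111→E | 110→D | 101→A
Decoded message: BABDEAEDA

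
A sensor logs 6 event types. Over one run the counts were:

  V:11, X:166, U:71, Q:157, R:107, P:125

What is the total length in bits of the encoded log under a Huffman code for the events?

1545

Build the Huffman tree bottom-up:
merge V(11) and U(71): 82
merge 82 and R(107): 189
merge P(125) and Q(157): 282
merge X(166) and 189: 355
merge 282 and 355: 637
The encoded length is the sum of every internal node's weight: 82 + 189 + 282 + 355 + 637 = 1545 bits.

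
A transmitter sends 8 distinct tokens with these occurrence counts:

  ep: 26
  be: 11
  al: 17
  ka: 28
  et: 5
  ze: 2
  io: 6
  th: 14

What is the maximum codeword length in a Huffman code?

5

Merge the two lowest-weight nodes at each step:
combine ze(2), et(5) → 7
combine io(6), 7 → 13
combine be(11), 13 → 24
combine th(14), al(17) → 31
combine 24, ep(26) → 50
combine ka(28), 31 → 59
combine 50, 59 → 109
Maximum depth reached is 5.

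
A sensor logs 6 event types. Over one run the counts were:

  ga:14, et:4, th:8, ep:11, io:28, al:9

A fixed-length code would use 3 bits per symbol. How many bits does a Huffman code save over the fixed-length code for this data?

Fixed-length: 3 bits × 74 symbols = 222 bits.
Huffman merges:
et(4) + th(8) → 12
al(9) + ep(11) → 20
12 + ga(14) → 26
20 + 26 → 46
io(28) + 46 → 74
Huffman total = 12 + 20 + 26 + 46 + 74 = 178 bits.
Saving = 222 − 178 = 44 bits.

44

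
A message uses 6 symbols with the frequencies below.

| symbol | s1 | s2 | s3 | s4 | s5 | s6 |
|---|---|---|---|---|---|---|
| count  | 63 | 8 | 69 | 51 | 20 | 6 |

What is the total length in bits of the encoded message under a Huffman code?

Merge the two smallest weights repeatedly:
merge s6(6) and s2(8): 14
merge 14 and s5(20): 34
merge 34 and s4(51): 85
merge s1(63) and s3(69): 132
merge 85 and 132: 217
Total encoded bits = sum of merged weights = 14 + 34 + 85 + 132 + 217 = 482.

482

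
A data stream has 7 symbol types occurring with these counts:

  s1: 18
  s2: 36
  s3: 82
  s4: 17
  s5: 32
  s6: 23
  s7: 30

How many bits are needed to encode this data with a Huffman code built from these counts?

631

Build the Huffman tree bottom-up:
merge s4(17) and s1(18): 35
merge s6(23) and s7(30): 53
merge s5(32) and 35: 67
merge s2(36) and 53: 89
merge 67 and s3(82): 149
merge 89 and 149: 238
The encoded length is the sum of every internal node's weight: 35 + 53 + 67 + 89 + 149 + 238 = 631 bits.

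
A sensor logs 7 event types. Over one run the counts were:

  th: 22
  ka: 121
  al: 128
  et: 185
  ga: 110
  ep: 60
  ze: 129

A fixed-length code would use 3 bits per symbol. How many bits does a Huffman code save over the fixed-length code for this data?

Fixed-length: 3 bits × 755 symbols = 2265 bits.
Huffman merges:
combine th(22), ep(60) → 82
combine 82, ga(110) → 192
combine ka(121), al(128) → 249
combine ze(129), et(185) → 314
combine 192, 249 → 441
combine 314, 441 → 755
Huffman total = 82 + 192 + 249 + 314 + 441 + 755 = 2033 bits.
Saving = 2265 − 2033 = 232 bits.

232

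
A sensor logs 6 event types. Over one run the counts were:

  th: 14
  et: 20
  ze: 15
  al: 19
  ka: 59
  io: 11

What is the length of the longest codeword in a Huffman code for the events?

Merge the two lowest-weight nodes at each step:
combine io(11), th(14) → 25
combine ze(15), al(19) → 34
combine et(20), 25 → 45
combine 34, 45 → 79
combine ka(59), 79 → 138
Maximum depth reached is 4.

4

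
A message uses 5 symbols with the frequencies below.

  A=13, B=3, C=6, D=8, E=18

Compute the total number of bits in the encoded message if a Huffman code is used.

104

Merge the two smallest weights repeatedly:
merge B(3) and C(6): 9
merge D(8) and 9: 17
merge A(13) and 17: 30
merge E(18) and 30: 48
The encoded length is the sum of every internal node's weight: 9 + 17 + 30 + 48 = 104 bits.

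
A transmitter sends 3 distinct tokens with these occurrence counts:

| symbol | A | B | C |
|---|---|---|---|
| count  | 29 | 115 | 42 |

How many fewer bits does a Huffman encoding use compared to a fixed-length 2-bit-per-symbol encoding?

Fixed-length: 2 bits × 186 symbols = 372 bits.
Huffman merges:
merge A(29) and C(42): 71
merge 71 and B(115): 186
Huffman total = 71 + 186 = 257 bits.
Saving = 372 − 257 = 115 bits.

115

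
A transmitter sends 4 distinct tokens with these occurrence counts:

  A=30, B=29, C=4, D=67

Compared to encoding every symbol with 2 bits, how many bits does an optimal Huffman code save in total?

34

Fixed-length: 2 bits × 130 symbols = 260 bits.
Huffman merges:
merge C(4) and B(29): 33
merge A(30) and 33: 63
merge 63 and D(67): 130
Huffman total = 33 + 63 + 130 = 226 bits.
Saving = 260 − 226 = 34 bits.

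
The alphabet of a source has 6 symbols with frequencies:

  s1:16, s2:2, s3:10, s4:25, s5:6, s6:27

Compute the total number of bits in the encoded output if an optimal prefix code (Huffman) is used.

Build the Huffman tree bottom-up:
combine s2(2), s5(6) → 8
combine 8, s3(10) → 18
combine s1(16), 18 → 34
combine s4(25), s6(27) → 52
combine 34, 52 → 86
The encoded length is the sum of every internal node's weight: 8 + 18 + 34 + 52 + 86 = 198 bits.

198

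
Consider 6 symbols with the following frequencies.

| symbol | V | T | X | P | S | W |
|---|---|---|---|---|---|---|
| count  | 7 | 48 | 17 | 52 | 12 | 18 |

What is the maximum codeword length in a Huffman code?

3

Merge the two lowest-weight nodes at each step:
merge V(7) and S(12): 19
merge X(17) and W(18): 35
merge 19 and 35: 54
merge T(48) and P(52): 100
merge 54 and 100: 154
The first pair merged (V, S) ends up deepest, at depth 3.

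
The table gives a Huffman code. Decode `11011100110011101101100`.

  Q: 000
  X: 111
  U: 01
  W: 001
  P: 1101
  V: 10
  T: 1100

PTTXUVT

Read left to right; each codeword is recognised as soon as it completes (prefix code):
  1101→P | 1100→T | 1100→T | 111→X | 01→U | 10→V | 1100→T
Decoded message: PTTXUVT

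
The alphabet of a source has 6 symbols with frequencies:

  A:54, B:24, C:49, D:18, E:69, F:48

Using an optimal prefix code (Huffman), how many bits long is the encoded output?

Merge the two smallest weights repeatedly:
combine D(18), B(24) → 42
combine 42, F(48) → 90
combine C(49), A(54) → 103
combine E(69), 90 → 159
combine 103, 159 → 262
The encoded length is the sum of every internal node's weight: 42 + 90 + 103 + 159 + 262 = 656 bits.

656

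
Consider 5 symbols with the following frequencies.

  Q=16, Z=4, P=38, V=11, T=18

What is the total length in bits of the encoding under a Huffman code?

182

Merge the two smallest weights repeatedly:
merge Z(4) and V(11): 15
merge 15 and Q(16): 31
merge T(18) and 31: 49
merge P(38) and 49: 87
Total encoded bits = sum of merged weights = 15 + 31 + 49 + 87 = 182.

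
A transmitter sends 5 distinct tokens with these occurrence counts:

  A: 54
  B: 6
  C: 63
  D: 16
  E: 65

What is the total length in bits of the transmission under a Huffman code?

Merge the two smallest weights repeatedly:
B(6) + D(16) → 22
22 + A(54) → 76
C(63) + E(65) → 128
76 + 128 → 204
Each symbol's bit-cost is frequency × depth; summing gives 430 bits (equivalently 22 + 76 + 128 + 204).

430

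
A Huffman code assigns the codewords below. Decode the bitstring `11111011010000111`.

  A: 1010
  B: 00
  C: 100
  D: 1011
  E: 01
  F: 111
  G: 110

FGGCBF

Read left to right; each codeword is recognised as soon as it completes (prefix code):
  111→F | 110→G | 110→G | 100→C | 00→B | 111→F
Decoded message: FGGCBF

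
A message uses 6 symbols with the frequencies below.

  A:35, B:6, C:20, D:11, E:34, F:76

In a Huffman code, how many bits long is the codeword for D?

4

Repeatedly merge the two smallest:
B(6) + D(11) → 17
17 + C(20) → 37
E(34) + A(35) → 69
37 + 69 → 106
F(76) + 106 → 182
D's leaf is at depth 4, giving a 4-bit codeword.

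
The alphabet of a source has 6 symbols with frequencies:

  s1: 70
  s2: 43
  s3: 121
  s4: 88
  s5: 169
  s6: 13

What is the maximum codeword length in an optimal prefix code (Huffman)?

Merge the two lowest-weight nodes at each step:
combine s6(13), s2(43) → 56
combine 56, s1(70) → 126
combine s4(88), s3(121) → 209
combine 126, s5(169) → 295
combine 209, 295 → 504
The rarest symbols sit at the bottom; the longest codeword is 4 bits.

4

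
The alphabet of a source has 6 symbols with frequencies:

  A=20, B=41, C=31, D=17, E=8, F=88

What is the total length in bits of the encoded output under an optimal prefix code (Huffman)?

464

Merge the two smallest weights repeatedly:
merge E(8) and D(17): 25
merge A(20) and 25: 45
merge C(31) and B(41): 72
merge 45 and 72: 117
merge F(88) and 117: 205
Total encoded bits = sum of merged weights = 25 + 45 + 72 + 117 + 205 = 464.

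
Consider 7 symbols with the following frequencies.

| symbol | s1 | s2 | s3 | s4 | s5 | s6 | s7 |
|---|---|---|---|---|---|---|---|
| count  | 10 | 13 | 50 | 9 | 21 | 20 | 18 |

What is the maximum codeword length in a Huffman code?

4

Merge the two lowest-weight nodes at each step:
s4(9) + s1(10) → 19
s2(13) + s7(18) → 31
19 + s6(20) → 39
s5(21) + 31 → 52
39 + s3(50) → 89
52 + 89 → 141
The first pair merged (s4, s1) ends up deepest, at depth 4.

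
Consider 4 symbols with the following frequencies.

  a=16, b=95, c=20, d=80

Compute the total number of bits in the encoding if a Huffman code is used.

363

Build the Huffman tree bottom-up:
merge a(16) and c(20): 36
merge 36 and d(80): 116
merge b(95) and 116: 211
Each symbol's bit-cost is frequency × depth; summing gives 363 bits (equivalently 36 + 116 + 211).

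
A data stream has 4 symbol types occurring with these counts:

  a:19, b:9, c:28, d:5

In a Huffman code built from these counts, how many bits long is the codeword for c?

Huffman merges, smallest pair first:
combine d(5), b(9) → 14
combine 14, a(19) → 33
combine c(28), 33 → 61
c sits one level below the root: a 1-bit codeword.

1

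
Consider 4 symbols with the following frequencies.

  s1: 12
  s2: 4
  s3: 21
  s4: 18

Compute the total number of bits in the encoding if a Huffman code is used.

105

Build the Huffman tree bottom-up:
combine s2(4), s1(12) → 16
combine 16, s4(18) → 34
combine s3(21), 34 → 55
Total encoded bits = sum of merged weights = 16 + 34 + 55 = 105.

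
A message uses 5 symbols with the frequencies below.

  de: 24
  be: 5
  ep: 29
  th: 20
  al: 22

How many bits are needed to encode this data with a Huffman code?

Build the Huffman tree bottom-up:
be(5) + th(20) → 25
al(22) + de(24) → 46
25 + ep(29) → 54
46 + 54 → 100
Total encoded bits = sum of merged weights = 25 + 46 + 54 + 100 = 225.

225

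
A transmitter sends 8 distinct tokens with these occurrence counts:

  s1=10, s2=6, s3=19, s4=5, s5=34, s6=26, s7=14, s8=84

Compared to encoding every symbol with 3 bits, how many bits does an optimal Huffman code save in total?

Fixed-length: 3 bits × 198 symbols = 594 bits.
Huffman merges:
combine s4(5), s2(6) → 11
combine s1(10), 11 → 21
combine s7(14), s3(19) → 33
combine 21, s6(26) → 47
combine 33, s5(34) → 67
combine 47, 67 → 114
combine s8(84), 114 → 198
Huffman total = 11 + 21 + 33 + 47 + 67 + 114 + 198 = 491 bits.
Saving = 594 − 491 = 103 bits.

103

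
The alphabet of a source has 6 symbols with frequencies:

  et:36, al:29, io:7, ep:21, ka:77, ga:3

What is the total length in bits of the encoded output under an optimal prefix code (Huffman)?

Greedily combine the two least-frequent nodes:
merge ga(3) and io(7): 10
merge 10 and ep(21): 31
merge al(29) and 31: 60
merge et(36) and 60: 96
merge ka(77) and 96: 173
Each symbol's bit-cost is frequency × depth; summing gives 370 bits (equivalently 10 + 31 + 60 + 96 + 173).

370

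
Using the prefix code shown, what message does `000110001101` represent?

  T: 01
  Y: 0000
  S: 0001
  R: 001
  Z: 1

Read left to right; each codeword is recognised as soon as it completes (prefix code):
  0001→S | 1→Z | 0001→S | 1→Z | 01→T
Decoded message: SZSZT

SZSZT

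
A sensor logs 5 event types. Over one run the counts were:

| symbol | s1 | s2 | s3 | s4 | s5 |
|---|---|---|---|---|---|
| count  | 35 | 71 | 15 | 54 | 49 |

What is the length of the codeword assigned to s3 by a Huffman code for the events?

Repeatedly merge the two smallest:
merge s3(15) and s1(35): 50
merge s5(49) and 50: 99
merge s4(54) and s2(71): 125
merge 99 and 125: 224
s3 sits 3 levels below the root, so its codeword is 3 bits.

3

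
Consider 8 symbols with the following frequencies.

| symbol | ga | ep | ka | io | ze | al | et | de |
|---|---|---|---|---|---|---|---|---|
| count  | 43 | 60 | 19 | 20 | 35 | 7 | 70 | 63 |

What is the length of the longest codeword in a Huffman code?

Merge the two lowest-weight nodes at each step:
al(7) + ka(19) → 26
io(20) + 26 → 46
ze(35) + ga(43) → 78
46 + ep(60) → 106
de(63) + et(70) → 133
78 + 106 → 184
133 + 184 → 317
The rarest symbols sit at the bottom; the longest codeword is 5 bits.

5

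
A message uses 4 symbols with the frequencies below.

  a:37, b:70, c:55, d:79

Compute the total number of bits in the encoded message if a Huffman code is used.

Merge the two smallest weights repeatedly:
combine a(37), c(55) → 92
combine b(70), d(79) → 149
combine 92, 149 → 241
Total encoded bits = sum of merged weights = 92 + 149 + 241 = 482.

482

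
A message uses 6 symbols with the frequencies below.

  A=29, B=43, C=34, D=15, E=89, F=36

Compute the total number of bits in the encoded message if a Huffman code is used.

604

Build the Huffman tree bottom-up:
D(15) + A(29) → 44
C(34) + F(36) → 70
B(43) + 44 → 87
70 + 87 → 157
E(89) + 157 → 246
Each symbol's bit-cost is frequency × depth; summing gives 604 bits (equivalently 44 + 70 + 87 + 157 + 246).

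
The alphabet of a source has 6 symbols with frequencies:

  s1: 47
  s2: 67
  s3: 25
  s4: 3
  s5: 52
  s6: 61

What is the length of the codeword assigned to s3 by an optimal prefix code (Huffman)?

4

Build the tree from the bottom:
s4(3) + s3(25) → 28
28 + s1(47) → 75
s5(52) + s6(61) → 113
s2(67) + 75 → 142
113 + 142 → 255
s3 sits 4 levels below the root, so its codeword is 4 bits.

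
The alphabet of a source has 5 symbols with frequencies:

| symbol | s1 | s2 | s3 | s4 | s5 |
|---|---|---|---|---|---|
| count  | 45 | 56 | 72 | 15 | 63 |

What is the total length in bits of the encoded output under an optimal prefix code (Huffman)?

562

Build the Huffman tree bottom-up:
combine s4(15), s1(45) → 60
combine s2(56), 60 → 116
combine s5(63), s3(72) → 135
combine 116, 135 → 251
Each symbol's bit-cost is frequency × depth; summing gives 562 bits (equivalently 60 + 116 + 135 + 251).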